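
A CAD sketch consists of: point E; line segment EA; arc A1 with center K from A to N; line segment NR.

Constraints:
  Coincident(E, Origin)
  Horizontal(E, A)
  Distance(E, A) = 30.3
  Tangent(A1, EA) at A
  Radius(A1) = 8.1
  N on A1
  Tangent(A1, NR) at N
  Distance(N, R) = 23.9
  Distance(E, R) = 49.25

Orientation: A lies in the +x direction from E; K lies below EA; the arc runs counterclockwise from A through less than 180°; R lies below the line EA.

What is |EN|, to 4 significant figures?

26.79

E is at the origin; E and A share the same y with |EA| = 30.3 and A on the +x side, so A = (30.30, 0.000). Since A1 is tangent to EA there, KA ⟂ EA, so K = A + (0, -8.1) = (30.30, -8.100). Since KN ⟂ NR (tangency), |KR| = √(8.1² + 23.9²) = 25.24 regardless of where N sits on A1. So R lies on both circle(E, 49.25) and circle(K, 25.24); the below-EA intersection is R = (37.09, -32.41). N is the foot of the tangent from R: N = (23.61, -12.67).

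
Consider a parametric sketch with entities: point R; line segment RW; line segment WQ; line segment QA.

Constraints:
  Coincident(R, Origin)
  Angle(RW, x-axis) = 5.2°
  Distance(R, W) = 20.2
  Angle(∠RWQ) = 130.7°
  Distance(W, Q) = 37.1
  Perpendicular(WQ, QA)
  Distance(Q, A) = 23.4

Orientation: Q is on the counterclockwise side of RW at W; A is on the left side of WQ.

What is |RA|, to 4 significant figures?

50.92

∠RWQ = 130.7°, so WQ runs at 5.2° + (180° − 130.7°) = 54.50° from the x-axis; with |WQ| = 37.1, Q = W + 37.1·(cos 54.50°, sin 54.50°) = (41.66, 32.03). WQ ⟂ QA; with |QA| = 23.4 on the left of WQ, A = Q + 23.4·(-0.8141, 0.5807) = (22.61, 45.62). Then |RA| = |A − R| = 50.92.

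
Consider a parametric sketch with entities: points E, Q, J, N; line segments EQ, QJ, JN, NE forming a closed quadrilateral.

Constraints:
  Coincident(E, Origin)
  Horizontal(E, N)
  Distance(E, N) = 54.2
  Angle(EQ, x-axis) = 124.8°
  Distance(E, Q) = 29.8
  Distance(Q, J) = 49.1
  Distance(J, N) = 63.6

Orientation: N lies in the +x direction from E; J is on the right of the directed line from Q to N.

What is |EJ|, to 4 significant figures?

23.69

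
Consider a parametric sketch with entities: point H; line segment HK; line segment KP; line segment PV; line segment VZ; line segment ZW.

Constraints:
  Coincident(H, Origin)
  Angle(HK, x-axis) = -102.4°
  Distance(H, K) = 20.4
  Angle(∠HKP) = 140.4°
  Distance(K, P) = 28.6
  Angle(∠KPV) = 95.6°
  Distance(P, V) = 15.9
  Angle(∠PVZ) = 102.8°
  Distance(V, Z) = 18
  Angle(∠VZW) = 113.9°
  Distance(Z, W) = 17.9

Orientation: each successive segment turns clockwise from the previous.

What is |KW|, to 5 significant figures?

8.3297

∠PVZ = 102.8° gives VZ at 56.400° from the x-axis; with |VZ| = 18.0, Z = (-27.922, -11.025). ∠VZW = 113.9° gives ZW at -9.7000° from the x-axis; with |ZW| = 17.9, W = (-10.278, -14.041). Then |KW| = |W − K| = 8.3297.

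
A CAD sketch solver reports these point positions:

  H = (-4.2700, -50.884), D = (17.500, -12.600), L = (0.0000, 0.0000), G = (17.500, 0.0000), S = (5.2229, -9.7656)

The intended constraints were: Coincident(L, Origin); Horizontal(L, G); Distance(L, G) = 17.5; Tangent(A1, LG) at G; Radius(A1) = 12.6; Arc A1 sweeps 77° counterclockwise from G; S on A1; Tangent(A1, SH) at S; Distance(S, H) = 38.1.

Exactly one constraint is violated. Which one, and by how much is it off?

Distance(S, H) = 38.1 — off by 4.10.

L = (0.00, 0.00) ✓; L.y = 0.00, G.y = 0.00 ✓; |LG| = 17.50 ✓; ∠(DG, GL) = 90.00° ✓; |DG| = 12.60 ✓; bearing(D→S) − bearing(D→G) = 77.00° ✓; |DS| = 12.60 ✓; ∠(DS, SH) = 90.00° ✓; |SH| = 42.20 ✗.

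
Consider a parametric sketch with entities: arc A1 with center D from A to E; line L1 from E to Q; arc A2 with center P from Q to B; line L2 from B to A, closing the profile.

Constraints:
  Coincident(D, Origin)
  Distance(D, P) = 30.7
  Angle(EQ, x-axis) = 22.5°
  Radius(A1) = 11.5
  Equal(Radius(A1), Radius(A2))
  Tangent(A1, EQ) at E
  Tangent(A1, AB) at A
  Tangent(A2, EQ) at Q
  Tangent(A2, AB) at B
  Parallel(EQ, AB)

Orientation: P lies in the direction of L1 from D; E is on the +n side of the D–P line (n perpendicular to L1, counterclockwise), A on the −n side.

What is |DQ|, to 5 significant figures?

32.783

The slot axis is L1's direction at 22.5°, so u = (cos 22.5°, sin 22.5°) = (0.92388, 0.38268) and n = (−sin 22.5°, cos 22.5°) = (-0.38268, 0.92388). D is at the origin and P lies 30.7 along u from D, so P = 30.7·u = (28.363, 11.748). Tangency of A1 to both parallel lines with radius 11.5 puts E and A at D ± 11.5·n: E = (-4.4009, 10.625), A = (4.4009, -10.625). Equal radii place Q and B the same way about P: Q = P + 11.5·n = (23.962, 22.373), B = P − 11.5·n = (32.764, 1.1238). Then |DQ| = |Q − D| = 32.783.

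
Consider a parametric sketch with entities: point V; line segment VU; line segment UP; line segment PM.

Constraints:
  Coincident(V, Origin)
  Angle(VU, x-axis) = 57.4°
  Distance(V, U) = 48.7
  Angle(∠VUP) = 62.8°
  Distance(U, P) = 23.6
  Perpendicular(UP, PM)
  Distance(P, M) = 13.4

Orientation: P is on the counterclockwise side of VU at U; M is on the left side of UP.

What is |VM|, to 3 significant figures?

29.9

∠VUP = 62.8°, so UP runs at 57.4° + (180° − 62.8°) = 175° from the x-axis; with |UP| = 23.6, P = U + 23.6·(cos 175°, sin 175°) = (2.74, 43.2). The perpendicularity gives PM at right angles to UP; with |PM| = 13.4 on the left of UP, M = P + 13.4·(-0.0941, -0.996) = (1.48, 29.9). Then |VM| = |M − V| = 29.9.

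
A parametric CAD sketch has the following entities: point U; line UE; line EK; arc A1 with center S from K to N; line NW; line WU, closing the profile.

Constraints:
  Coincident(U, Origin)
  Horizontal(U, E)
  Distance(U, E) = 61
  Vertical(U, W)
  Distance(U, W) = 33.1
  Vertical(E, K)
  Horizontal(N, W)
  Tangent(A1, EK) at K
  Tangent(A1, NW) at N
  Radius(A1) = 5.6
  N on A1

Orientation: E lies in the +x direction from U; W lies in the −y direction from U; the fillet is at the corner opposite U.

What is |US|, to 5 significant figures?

61.850

U is at the origin; U and E share the same y with |UE| = 61.0 and E on the +x side, so E = (61.000, 0.0000). UW is vertical with |UW| = 33.1 and W on the −y side, so W = (0.0000, -33.100). The virtual corner opposite U is at (61.000, -33.100). A1 meets EK tangentially, so SK is at right angles to EK and since A1 is tangent to NW there, SN ⟂ NW, with radius 5.6, so the center S sits 5.6 in from both sides at S = (55.400, -27.500). Then |US| = |S − U| = 61.850.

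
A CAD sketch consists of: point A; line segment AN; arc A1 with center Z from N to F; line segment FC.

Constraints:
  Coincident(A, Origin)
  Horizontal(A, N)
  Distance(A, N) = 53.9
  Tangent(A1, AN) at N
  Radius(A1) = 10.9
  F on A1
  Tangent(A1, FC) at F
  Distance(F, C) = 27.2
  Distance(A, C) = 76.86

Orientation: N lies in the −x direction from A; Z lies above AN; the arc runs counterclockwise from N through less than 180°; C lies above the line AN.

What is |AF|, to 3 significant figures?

50.6

A is at the origin; A and N share the same y with |AN| = 53.9 and N on the −x side, so N = (-53.9, 0.00). Tangency of A1 to AN means the radius ZN is perpendicular to AN, so Z = N + (0, 10.9) = (-53.9, 10.9). Since ZF ⟂ FC (tangency), |ZC| = √(10.9² + 27.2²) = 29.3 regardless of where F sits on A1. So C lies on both circle(A, 76.86) and circle(Z, 29.3); the above-AN intersection is C = (-67.4, 36.9). F is the foot of the tangent from C: F = (-46.8, 19.2).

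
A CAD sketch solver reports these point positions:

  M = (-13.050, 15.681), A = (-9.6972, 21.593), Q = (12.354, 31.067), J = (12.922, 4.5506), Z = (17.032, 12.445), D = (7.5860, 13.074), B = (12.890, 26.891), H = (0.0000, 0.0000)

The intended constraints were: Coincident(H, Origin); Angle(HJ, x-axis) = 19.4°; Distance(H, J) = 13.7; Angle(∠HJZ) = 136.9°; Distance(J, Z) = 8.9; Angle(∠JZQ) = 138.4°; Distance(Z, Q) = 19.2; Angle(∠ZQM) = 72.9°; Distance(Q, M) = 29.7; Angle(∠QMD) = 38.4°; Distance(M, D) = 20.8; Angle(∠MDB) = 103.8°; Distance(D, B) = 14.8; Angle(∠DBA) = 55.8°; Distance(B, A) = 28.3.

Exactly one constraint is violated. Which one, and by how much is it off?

Distance(B, A) = 28.3 — off by 5.10.

H = (0.00, 0.00) ✓; HJ at 19.40° ✓; |HJ| = 13.70 ✓; ∠HJZ = 136.9° ✓; |JZ| = 8.900 ✓; ∠JZQ = 138.4° ✓; |ZQ| = 19.20 ✓; ∠ZQM = 72.90° ✓; |QM| = 29.70 ✓; ∠QMD = 38.40° ✓; |MD| = 20.80 ✓; ∠MDB = 103.8° ✓; |DB| = 14.80 ✓; ∠DBA = 55.80° ✓; |BA| = 23.20 ✗.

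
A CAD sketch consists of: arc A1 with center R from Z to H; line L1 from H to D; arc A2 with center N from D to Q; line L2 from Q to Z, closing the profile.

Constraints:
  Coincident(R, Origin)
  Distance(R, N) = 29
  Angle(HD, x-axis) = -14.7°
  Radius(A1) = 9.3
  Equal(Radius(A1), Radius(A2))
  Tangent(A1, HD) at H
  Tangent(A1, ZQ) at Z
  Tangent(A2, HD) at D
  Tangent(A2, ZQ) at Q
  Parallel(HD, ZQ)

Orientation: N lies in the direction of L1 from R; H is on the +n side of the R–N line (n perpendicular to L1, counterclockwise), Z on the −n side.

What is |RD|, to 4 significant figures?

30.45

The slot axis is L1's direction at -14.7°, so u = (cos -14.7°, sin -14.7°) = (0.9673, -0.2538) and n = (−sin -14.7°, cos -14.7°) = (0.2538, 0.9673). R is at the origin and N lies 29.0 along u from R, so N = 29.0·u = (28.05, -7.359). Tangency of A1 to both parallel lines with radius 9.3 puts H and Z at R ± 9.3·n: H = (2.360, 8.996), Z = (-2.360, -8.996). Equal radii place D and Q the same way about N: D = N + 9.3·n = (30.41, 1.637), Q = N − 9.3·n = (25.69, -16.35). Then |RD| = |D − R| = 30.45.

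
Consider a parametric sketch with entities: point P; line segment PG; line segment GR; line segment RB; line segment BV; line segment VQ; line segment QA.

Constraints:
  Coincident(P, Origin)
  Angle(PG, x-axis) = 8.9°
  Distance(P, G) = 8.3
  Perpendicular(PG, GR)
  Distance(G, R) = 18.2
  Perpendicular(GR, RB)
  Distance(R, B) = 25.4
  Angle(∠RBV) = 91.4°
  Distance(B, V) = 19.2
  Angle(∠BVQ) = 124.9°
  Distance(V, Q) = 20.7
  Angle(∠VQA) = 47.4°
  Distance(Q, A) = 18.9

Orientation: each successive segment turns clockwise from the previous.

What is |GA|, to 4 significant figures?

12.55

∠BVQ = 124.9° gives VQ at 45.20° from the x-axis; with |VQ| = 20.7, Q = (-2.925, 12.95). ∠VQA = 47.4° gives QA at -87.40° from the x-axis; with |QA| = 18.9, A = (-2.068, -5.928). Then |GA| = |A − G| = 12.55.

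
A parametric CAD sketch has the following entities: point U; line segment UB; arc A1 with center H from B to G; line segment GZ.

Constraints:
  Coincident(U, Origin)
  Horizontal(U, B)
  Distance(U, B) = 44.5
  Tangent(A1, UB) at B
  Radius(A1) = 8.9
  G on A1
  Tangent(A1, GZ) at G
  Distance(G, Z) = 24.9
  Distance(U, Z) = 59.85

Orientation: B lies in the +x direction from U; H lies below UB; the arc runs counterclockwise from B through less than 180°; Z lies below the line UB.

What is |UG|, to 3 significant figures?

39.0

Checks: |HG| = 8.900 ✓; ∠(HG, GZ) = 90.00° ✓; |GZ| = 24.90 ✓; |UZ| = 59.85 ✓.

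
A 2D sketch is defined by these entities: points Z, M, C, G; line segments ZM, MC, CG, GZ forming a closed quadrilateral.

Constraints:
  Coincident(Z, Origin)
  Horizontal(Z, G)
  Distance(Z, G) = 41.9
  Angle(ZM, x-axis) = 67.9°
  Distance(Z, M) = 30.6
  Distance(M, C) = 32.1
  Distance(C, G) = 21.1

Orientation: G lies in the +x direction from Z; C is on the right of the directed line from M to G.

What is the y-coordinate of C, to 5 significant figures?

-2.3358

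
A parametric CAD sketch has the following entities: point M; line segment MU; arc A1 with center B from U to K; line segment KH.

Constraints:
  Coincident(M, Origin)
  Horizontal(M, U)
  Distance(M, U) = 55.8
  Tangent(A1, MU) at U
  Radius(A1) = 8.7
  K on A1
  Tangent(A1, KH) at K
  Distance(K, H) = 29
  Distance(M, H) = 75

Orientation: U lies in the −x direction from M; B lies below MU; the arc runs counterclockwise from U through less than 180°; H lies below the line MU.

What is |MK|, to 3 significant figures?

65.1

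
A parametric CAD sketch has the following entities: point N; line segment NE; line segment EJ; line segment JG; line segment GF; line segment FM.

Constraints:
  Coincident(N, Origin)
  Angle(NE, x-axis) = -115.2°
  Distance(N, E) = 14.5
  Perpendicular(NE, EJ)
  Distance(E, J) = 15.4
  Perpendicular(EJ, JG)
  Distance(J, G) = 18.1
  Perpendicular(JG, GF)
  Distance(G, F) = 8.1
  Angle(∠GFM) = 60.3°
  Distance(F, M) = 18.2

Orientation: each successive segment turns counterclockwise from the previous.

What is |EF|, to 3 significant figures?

19.5

N is at the origin; NE runs at -115.2° with length 14.5, so E = (-6.17, -13.1). The perpendicularity gives EJ at right angles to NE, so EJ runs at -25.2°; with |EJ| = 15.4, J = (7.76, -19.7). EJ ⟂ JG, so JG runs at 64.8°; with |JG| = 18.1, G = (15.5, -3.30). JG ⟂ GF, so GF runs at 155°; with |GF| = 8.1, F = (8.14, 0.149). Then |EF| = |F − E| = 19.5.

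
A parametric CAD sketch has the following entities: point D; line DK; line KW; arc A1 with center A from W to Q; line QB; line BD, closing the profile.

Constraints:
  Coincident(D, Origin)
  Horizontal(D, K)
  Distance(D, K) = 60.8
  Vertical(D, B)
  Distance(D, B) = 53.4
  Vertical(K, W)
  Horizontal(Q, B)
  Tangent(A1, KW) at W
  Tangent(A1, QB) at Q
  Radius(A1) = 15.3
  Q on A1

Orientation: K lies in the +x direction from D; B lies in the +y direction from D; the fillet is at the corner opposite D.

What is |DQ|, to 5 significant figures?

70.156

The virtual corner opposite D is at (60.800, 53.400). Tangency of A1 to KW means the radius AW is perpendicular to KW and the tangent condition forces AQ to be normal to QB, with radius 15.3, so the center A sits 15.3 in from both sides at A = (45.500, 38.100). That places the tangent points at W = (60.800, 38.100) on KW and Q = (45.500, 53.400) on QB. Then |DQ| = |Q − D| = 70.156.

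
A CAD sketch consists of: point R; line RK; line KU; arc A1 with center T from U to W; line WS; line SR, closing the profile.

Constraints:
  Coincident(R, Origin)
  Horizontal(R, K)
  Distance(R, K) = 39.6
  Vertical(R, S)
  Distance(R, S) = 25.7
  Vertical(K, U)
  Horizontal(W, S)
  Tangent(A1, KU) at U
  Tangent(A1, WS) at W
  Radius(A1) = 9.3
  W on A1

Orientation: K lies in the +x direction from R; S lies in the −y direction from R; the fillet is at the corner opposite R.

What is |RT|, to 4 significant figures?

34.45

R is at the origin; R and K share the same y with |RK| = 39.6 and K on the +x side, so K = (39.60, 0.000). RS is vertical with |RS| = 25.7 and S on the −y side, so S = (0.000, -25.70). The virtual corner opposite R is at (39.60, -25.70). Tangency of A1 to KU means the radius TU is perpendicular to KU and the tangent condition forces TW to be normal to WS, with radius 9.3, so the center T sits 9.3 in from both sides at T = (30.30, -16.40). Then |RT| = |T − R| = 34.45.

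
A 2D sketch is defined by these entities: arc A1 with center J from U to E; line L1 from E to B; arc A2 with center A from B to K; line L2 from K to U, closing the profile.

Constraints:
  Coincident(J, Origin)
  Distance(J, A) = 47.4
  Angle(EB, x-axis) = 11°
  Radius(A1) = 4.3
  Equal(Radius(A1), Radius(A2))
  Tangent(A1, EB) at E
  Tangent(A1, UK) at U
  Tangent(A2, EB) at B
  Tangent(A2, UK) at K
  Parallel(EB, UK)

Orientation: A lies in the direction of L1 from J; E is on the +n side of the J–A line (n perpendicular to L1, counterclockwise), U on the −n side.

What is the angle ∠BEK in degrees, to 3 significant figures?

10.3°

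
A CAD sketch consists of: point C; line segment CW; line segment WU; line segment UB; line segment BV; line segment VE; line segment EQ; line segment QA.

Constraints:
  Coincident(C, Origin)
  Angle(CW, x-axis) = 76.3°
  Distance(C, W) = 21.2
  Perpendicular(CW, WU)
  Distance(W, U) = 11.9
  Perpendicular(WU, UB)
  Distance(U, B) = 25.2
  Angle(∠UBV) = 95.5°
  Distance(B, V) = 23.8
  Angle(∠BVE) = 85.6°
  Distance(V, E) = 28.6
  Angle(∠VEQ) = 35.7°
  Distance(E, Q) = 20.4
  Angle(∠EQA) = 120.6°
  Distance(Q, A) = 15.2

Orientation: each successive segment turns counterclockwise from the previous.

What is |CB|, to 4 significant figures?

12.55

C is at the origin; CW runs at 76.3° with length 21.2, so W = (5.021, 20.60). CW ⟂ WU, so WU runs at 166.3°; with |WU| = 11.9, U = (-6.540, 23.42). The perpendicularity gives UB at right angles to WU, so UB runs at -103.7°; with |UB| = 25.2, B = (-12.51, -1.068). Then |CB| = |B − C| = 12.55.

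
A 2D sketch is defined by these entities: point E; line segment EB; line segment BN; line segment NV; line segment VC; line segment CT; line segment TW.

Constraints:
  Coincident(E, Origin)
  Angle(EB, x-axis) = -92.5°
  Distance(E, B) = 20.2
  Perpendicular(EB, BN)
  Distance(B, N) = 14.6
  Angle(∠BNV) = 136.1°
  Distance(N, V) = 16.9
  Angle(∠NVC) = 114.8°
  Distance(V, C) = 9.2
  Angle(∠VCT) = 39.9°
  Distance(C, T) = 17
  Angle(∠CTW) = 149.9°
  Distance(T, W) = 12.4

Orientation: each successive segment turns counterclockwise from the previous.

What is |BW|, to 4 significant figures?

21.19

E is at the origin; EB runs at -92.5° with length 20.2, so B = (-0.8811, -20.18). The perpendicularity gives BN at right angles to EB, so BN runs at -2.500°; with |BN| = 14.6, N = (13.70, -20.82). ∠BNV = 136.1° gives NV at 41.40° from the x-axis; with |NV| = 16.9, V = (26.38, -9.641). ∠NVC = 114.8° gives VC at 106.6° from the x-axis; with |VC| = 9.2, C = (23.75, -0.8249). ∠VCT = 39.9° gives CT at -113.3° from the x-axis; with |CT| = 17.0, T = (17.03, -16.44). ∠CTW = 149.9° gives TW at -83.20° from the x-axis; with |TW| = 12.4, W = (18.50, -28.75). Then |BW| = |W − B| = 21.19.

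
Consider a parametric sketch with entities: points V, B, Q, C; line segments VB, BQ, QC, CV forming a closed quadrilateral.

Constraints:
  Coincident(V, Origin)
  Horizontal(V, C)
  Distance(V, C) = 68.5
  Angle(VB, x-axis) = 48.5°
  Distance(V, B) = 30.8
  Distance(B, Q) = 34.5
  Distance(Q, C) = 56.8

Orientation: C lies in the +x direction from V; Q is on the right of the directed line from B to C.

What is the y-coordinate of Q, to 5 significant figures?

-10.558

Checks: |BQ| = 34.50 ✓; |QC| = 56.80 ✓.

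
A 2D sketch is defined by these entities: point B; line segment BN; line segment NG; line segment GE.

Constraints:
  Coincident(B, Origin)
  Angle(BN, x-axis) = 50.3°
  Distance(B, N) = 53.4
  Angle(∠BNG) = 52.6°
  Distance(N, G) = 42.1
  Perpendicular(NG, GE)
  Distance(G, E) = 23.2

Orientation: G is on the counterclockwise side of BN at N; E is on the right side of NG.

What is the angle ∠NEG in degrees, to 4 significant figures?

61.14°

B is at the origin; BN runs at 50.3° with length 53.4, so N = 53.4·(cos 50.3°, sin 50.3°) = (34.11, 41.09). ∠BNG = 52.6°, so NG runs at 50.3° + (180° − 52.6°) = 177.7° from the x-axis; with |NG| = 42.1, G = N + 42.1·(cos 177.7°, sin 177.7°) = (-7.956, 42.78). NG ⟂ GE; with |GE| = 23.2 on the right of NG, E = G + 23.2·(0.04013, 0.9992) = (-7.025, 65.96). Then cos ∠NEG = EN·EG / (|EN||EG|), giving 61.14°.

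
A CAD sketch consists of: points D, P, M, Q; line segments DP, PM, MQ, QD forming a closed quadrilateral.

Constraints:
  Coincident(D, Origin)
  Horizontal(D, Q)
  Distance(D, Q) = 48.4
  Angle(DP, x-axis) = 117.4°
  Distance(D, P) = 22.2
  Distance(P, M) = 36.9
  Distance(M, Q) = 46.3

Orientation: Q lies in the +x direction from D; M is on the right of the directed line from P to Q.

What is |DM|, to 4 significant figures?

14.85

D is at the origin; DQ is horizontal with |DQ| = 48.4 and Q in +x, so Q = (48.4, 0). DP runs at 117.4° with |DP| = 22.2, so P = (-10.22, 19.71). M is determined by |PM| = 36.9 and |MQ| = 46.3 together: it lies at the intersection of circle(P, 36.9) and circle(Q, 46.3). With |PQ| = 61.84, the foot of the radical line on PQ is 24.60 from P and the perpendicular offset is √(36.9² − 24.60²) = 27.51. Taking the right-of-PQ solution: M = (4.332, -14.20).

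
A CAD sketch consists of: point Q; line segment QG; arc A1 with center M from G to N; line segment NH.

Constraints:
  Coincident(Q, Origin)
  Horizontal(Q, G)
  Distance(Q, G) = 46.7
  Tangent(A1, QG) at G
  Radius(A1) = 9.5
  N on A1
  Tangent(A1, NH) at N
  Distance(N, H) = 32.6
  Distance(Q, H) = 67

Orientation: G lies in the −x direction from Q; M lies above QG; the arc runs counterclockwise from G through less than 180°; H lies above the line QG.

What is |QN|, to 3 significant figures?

40.3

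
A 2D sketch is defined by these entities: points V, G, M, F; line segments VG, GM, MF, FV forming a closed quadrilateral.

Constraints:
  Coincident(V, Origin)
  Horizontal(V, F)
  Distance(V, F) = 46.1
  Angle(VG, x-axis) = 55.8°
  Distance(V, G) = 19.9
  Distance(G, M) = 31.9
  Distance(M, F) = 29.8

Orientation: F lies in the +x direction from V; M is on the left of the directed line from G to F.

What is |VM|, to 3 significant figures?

49.9

V is at the origin; V and F share the same y with |VF| = 46.1 and F in +x, so F = (46.1, 0). VG runs at 55.8° with |VG| = 19.9, so G = (11.2, 16.5). M is determined by |GM| = 31.9 and |MF| = 29.8 together: it lies at the intersection of circle(G, 31.9) and circle(F, 29.8). With |GF| = 38.6, the foot of the radical line on GF is 21.0 from G and the perpendicular offset is √(31.9² − 21.0²) = 24.0. Taking the left-of-GF solution: M = (40.4, 29.3).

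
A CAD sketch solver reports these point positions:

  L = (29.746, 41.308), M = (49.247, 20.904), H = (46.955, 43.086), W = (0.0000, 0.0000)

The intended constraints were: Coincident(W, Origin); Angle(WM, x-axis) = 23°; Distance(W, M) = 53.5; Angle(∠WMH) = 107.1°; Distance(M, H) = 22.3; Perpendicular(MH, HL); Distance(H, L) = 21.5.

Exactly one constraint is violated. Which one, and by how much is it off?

Distance(H, L) = 21.5 — off by 4.20.

W = (0.00, 0.00) ✓; WM at 23.00° ✓; |WM| = 53.50 ✓; ∠WMH = 107.1° ✓; |MH| = 22.30 ✓; ∠(MH, HL) = 90.00° ✓; |HL| = 17.30 ✗.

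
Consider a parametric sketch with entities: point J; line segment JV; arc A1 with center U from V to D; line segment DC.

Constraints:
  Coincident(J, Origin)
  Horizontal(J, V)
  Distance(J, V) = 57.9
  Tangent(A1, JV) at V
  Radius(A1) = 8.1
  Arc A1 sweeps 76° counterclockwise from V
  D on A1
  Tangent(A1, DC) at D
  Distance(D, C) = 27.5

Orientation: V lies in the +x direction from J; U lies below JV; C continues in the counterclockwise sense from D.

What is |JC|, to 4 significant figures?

54.40

J is at the origin; J and V share the same y with |JV| = 57.9 and V on the +x side, so V = (57.90, 0.000). A1 meets JV tangentially, so UV is at right angles to JV, so U = V + (0, -8.1) = (57.90, -8.100). On A1, V sits at bearing 90° from U; a 76° counterclockwise sweep puts D at bearing 166°, so D = U + 8.1·(cos 166°, sin 166°) = (50.04, -6.140). A1 meets DC tangentially, so UD is at right angles to DC, so DC runs along (−sin 166°, cos 166°); with |DC| = 27.5, C = (43.39, -32.82). Then |JC| = |C − J| = 54.40.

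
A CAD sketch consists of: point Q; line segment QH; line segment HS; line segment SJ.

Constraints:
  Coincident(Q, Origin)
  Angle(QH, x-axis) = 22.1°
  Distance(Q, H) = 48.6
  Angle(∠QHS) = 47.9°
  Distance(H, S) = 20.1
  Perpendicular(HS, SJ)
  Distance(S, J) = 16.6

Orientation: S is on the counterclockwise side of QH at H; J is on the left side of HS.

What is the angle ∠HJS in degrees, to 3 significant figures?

50.4°

∠QHS = 47.9°, so HS runs at 22.1° + (180° − 47.9°) = 154° from the x-axis; with |HS| = 20.1, S = H + 20.1·(cos 154°, sin 154°) = (26.9, 27.0). HS ⟂ SJ; with |SJ| = 16.6 on the left of HS, J = S + 16.6·(-0.435, -0.900) = (19.7, 12.1). Then cos ∠HJS = JH·JS / (|JH||JS|), giving 50.4°.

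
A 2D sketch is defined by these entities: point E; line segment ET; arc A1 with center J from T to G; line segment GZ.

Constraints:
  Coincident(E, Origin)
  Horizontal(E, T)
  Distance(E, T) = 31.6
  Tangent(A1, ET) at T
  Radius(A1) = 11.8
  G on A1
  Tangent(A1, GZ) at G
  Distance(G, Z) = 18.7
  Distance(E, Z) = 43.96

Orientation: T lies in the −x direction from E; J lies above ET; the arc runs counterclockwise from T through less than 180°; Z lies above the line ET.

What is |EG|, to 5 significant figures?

26.555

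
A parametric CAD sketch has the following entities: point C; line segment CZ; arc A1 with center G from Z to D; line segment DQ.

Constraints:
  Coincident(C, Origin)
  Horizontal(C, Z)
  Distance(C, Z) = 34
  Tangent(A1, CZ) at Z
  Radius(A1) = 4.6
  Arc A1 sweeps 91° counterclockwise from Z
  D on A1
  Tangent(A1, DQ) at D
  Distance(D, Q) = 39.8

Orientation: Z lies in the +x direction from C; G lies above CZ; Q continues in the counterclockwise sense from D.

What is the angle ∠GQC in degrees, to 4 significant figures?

34.85°

C is at the origin; C and Z share the same y with |CZ| = 34.0 and Z on the +x side, so Z = (34.00, 0.000). Tangency of A1 to CZ means the radius GZ is perpendicular to CZ, so G = Z + (0, 4.6) = (34.00, 4.600). On A1, Z sits at bearing -90° from G; a 91° counterclockwise sweep puts D at bearing 1°, so D = G + 4.6·(cos 1°, sin 1°) = (38.60, 4.680). The tangent condition forces GD to be normal to DQ, so DQ runs along (−sin 1°, cos 1°); with |DQ| = 39.8, Q = (37.90, 44.47). Then cos ∠GQC = QG·QC / (|QG||QC|), giving 34.85°.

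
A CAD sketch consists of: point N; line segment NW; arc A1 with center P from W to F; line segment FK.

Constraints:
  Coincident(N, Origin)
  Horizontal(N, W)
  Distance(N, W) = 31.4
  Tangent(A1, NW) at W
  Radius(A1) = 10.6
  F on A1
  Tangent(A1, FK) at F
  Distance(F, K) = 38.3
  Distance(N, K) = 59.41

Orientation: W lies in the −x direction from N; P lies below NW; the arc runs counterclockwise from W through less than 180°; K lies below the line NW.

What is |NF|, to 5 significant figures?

43.727

N is at the origin; N and W share the same y with |NW| = 31.4 and W on the −x side, so W = (-31.400, 0.0000). The tangent condition forces PW to be normal to NW, so P = W + (0, -10.6) = (-31.400, -10.600). Since PF ⟂ FK (tangency), |PK| = √(10.6² + 38.3²) = 39.740 regardless of where F sits on A1. So K lies on both circle(N, 59.41) and circle(P, 39.740); the below-NW intersection is K = (-31.551, -50.339). F is the foot of the tangent from K: F = (-41.627, -13.388).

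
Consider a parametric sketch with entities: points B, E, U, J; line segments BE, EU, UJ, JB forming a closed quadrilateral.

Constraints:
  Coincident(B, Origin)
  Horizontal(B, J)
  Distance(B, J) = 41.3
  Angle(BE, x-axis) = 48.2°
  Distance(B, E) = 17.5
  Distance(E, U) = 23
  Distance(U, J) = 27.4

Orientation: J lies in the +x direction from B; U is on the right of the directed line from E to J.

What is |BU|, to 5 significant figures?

18.355

Checks: |EU| = 23.00 ✓; |UJ| = 27.40 ✓.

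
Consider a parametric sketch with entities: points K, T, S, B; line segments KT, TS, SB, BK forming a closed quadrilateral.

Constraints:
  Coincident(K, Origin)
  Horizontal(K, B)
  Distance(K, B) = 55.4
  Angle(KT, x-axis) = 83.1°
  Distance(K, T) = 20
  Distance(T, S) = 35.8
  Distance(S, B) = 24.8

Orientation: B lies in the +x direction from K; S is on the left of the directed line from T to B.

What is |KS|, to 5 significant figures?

42.098

Checks: |TS| = 35.80 ✓; |SB| = 24.80 ✓.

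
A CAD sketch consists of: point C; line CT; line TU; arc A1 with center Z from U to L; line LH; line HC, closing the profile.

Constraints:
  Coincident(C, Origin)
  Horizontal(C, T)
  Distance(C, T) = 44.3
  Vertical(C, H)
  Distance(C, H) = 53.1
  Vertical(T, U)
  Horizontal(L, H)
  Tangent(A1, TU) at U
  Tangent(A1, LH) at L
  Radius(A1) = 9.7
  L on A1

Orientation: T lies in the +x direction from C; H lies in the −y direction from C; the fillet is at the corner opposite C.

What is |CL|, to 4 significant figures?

63.38

C is at the origin; C and T share the same y with |CT| = 44.3 and T on the +x side, so T = (44.30, 0.000). CH is vertical with |CH| = 53.1 and H on the −y side, so H = (0.000, -53.10). The virtual corner opposite C is at (44.30, -53.10). Tangency of A1 to TU means the radius ZU is perpendicular to TU and the tangent condition forces ZL to be normal to LH, with radius 9.7, so the center Z sits 9.7 in from both sides at Z = (34.60, -43.40). That places the tangent points at U = (44.30, -43.40) on TU and L = (34.60, -53.10) on LH. Then |CL| = |L − C| = 63.38.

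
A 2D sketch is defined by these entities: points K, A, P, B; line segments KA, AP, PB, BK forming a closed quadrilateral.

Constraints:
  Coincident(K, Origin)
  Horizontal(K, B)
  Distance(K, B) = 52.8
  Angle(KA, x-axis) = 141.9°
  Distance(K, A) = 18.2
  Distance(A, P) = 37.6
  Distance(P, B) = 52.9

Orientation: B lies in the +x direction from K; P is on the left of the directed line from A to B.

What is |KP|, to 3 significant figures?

38.6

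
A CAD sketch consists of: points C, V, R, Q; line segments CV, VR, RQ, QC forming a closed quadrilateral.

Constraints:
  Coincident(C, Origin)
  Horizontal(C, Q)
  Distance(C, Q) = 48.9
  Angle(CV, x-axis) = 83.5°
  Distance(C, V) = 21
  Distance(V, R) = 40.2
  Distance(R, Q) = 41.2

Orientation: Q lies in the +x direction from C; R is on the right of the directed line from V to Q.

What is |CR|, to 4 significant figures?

21.75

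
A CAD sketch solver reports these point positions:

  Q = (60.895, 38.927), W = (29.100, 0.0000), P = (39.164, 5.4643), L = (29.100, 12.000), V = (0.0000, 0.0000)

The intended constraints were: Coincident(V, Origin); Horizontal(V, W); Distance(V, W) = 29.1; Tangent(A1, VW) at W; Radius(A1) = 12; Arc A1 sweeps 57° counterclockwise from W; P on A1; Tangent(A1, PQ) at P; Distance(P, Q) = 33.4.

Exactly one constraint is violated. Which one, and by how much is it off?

Distance(P, Q) = 33.4 — off by 6.50.

V = (0.00, 0.00) ✓; V.y = 0.00, W.y = 0.00 ✓; |VW| = 29.10 ✓; ∠(LW, WV) = 90.00° ✓; |LW| = 12.00 ✓; bearing(L→P) − bearing(L→W) = 57.00° ✓; |LP| = 12.00 ✓; ∠(LP, PQ) = 90.00° ✓; |PQ| = 39.90 ✗.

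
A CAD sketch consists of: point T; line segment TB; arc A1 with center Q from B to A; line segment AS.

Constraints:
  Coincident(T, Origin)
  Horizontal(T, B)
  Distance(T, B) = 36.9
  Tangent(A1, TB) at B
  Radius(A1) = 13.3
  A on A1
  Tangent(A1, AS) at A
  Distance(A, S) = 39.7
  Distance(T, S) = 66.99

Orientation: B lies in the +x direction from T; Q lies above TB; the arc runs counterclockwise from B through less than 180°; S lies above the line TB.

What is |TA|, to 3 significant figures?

52.5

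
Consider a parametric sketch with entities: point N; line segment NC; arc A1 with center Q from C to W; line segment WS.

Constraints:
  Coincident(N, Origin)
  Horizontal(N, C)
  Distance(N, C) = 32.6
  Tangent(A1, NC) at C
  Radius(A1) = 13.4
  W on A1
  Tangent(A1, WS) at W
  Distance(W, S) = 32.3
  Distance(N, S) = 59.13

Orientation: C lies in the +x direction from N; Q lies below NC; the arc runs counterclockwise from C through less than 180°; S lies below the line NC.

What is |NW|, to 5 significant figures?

27.943

Checks: |QW| = 13.40 ✓; ∠(QW, WS) = 90.00° ✓; |WS| = 32.30 ✓; |NS| = 59.13 ✓.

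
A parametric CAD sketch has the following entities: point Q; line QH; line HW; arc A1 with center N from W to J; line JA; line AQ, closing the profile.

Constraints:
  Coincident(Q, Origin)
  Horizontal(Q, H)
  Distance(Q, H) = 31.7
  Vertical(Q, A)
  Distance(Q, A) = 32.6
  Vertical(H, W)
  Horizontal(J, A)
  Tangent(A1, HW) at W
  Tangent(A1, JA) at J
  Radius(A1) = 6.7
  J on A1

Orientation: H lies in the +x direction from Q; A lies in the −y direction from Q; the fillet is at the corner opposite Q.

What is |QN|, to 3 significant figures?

36.0

QA is vertical with |QA| = 32.6 and A on the −y side, so A = (0.00, -32.6). The virtual corner opposite Q is at (31.7, -32.6). The tangent condition forces NW to be normal to HW and the tangent condition forces NJ to be normal to JA, with radius 6.7, so the center N sits 6.7 in from both sides at N = (25.0, -25.9). Then |QN| = |N − Q| = 36.0.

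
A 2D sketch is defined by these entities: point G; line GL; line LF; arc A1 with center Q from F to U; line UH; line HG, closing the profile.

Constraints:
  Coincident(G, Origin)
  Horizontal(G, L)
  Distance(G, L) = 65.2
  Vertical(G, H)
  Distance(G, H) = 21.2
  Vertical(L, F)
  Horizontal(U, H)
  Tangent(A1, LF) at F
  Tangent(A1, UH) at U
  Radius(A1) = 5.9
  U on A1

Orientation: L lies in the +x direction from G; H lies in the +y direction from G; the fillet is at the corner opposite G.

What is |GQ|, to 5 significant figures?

61.242

G is at the origin; GL is horizontal with |GL| = 65.2 and L on the +x side, so L = (65.200, 0.0000). GH is vertical with |GH| = 21.2 and H on the +y side, so H = (0.0000, 21.200). The virtual corner opposite G is at (65.200, 21.200). Since A1 is tangent to LF there, QF ⟂ LF and since A1 is tangent to UH there, QU ⟂ UH, with radius 5.9, so the center Q sits 5.9 in from both sides at Q = (59.300, 15.300). Then |GQ| = |Q − G| = 61.242.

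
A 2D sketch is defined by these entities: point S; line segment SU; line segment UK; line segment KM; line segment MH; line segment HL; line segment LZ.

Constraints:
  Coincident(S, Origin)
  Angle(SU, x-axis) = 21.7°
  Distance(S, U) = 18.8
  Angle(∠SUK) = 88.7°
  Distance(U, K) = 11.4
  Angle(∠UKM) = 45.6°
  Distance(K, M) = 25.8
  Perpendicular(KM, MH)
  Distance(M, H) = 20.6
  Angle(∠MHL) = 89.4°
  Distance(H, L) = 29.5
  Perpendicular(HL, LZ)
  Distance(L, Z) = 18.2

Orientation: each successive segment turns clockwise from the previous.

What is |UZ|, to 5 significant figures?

12.981

∠MHL = 89.4° gives HL at -24.600° from the x-axis; with |HL| = 29.5, L = (33.073, 13.299). The perpendicularity gives LZ at right angles to HL, so LZ runs at -114.60°; with |LZ| = 18.2, Z = (25.497, -3.2493). Then |UZ| = |Z − U| = 12.981.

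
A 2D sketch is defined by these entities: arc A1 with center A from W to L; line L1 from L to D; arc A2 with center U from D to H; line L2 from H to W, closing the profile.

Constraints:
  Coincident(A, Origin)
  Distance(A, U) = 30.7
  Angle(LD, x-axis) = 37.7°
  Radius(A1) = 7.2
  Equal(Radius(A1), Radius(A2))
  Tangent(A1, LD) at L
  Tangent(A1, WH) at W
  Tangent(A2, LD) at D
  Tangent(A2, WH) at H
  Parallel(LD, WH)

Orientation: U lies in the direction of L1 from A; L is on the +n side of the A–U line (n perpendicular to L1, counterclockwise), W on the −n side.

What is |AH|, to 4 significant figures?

31.53

The slot axis is L1's direction at 37.7°, so u = (cos 37.7°, sin 37.7°) = (0.7912, 0.6115) and n = (−sin 37.7°, cos 37.7°) = (-0.6115, 0.7912). A is at the origin and U lies 30.7 along u from A, so U = 30.7·u = (24.29, 18.77). Tangency of A1 to both parallel lines with radius 7.2 puts L and W at A ± 7.2·n: L = (-4.403, 5.697), W = (4.403, -5.697). Equal radii place D and H the same way about U: D = U + 7.2·n = (19.89, 24.47), H = U − 7.2·n = (28.69, 13.08). Then |AH| = |H − A| = 31.53.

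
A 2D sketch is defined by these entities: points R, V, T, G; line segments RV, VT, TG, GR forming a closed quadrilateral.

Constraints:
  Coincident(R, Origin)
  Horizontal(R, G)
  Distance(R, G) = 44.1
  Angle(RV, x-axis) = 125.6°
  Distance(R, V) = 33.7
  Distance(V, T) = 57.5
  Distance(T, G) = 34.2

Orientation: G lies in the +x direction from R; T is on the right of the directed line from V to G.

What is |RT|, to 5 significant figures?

23.836

R is at the origin; RG is horizontal with |RG| = 44.1 and G in +x, so G = (44.1, 0). RV runs at 125.6° with |RV| = 33.7, so V = (-19.618, 27.401). T is determined by |VT| = 57.5 and |TG| = 34.2 together: it lies at the intersection of circle(V, 57.5) and circle(G, 34.2). With |VG| = 69.360, the foot of the radical line on VG is 50.082 from V and the perpendicular offset is √(57.5² − 50.082²) = 28.249. Taking the right-of-VG solution: T = (15.230, -18.335).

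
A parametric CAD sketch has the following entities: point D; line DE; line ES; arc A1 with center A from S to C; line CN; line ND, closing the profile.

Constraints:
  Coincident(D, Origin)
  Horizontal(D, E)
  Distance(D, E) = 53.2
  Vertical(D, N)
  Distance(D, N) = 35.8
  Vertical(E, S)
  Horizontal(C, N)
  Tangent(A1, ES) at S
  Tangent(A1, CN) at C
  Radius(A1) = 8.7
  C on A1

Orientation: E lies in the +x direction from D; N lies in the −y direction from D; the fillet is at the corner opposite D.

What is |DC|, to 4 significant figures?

57.11

The virtual corner opposite D is at (53.20, -35.80). The tangent condition forces AS to be normal to ES and A1 meets CN tangentially, so AC is at right angles to CN, with radius 8.7, so the center A sits 8.7 in from both sides at A = (44.50, -27.10). That places the tangent points at S = (53.20, -27.10) on ES and C = (44.50, -35.80) on CN. Then |DC| = |C − D| = 57.11.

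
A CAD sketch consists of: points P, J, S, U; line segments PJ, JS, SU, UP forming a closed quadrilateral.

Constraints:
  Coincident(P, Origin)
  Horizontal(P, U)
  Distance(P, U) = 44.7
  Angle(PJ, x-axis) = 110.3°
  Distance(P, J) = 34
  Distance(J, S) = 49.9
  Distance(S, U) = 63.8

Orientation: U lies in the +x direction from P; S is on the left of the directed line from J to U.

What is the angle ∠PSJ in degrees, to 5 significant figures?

28.763°

P is at the origin; P and U share the same y with |PU| = 44.7 and U in +x, so U = (44.7, 0). PJ runs at 110.3° with |PJ| = 34.0, so J = (-11.796, 31.888). S is determined by |JS| = 49.9 and |SU| = 63.8 together: it lies at the intersection of circle(J, 49.9) and circle(U, 63.8). With |JU| = 64.874, the foot of the radical line on JU is 20.256 from J and the perpendicular offset is √(49.9² − 20.256²) = 45.604. Taking the left-of-JU solution: S = (28.260, 61.646).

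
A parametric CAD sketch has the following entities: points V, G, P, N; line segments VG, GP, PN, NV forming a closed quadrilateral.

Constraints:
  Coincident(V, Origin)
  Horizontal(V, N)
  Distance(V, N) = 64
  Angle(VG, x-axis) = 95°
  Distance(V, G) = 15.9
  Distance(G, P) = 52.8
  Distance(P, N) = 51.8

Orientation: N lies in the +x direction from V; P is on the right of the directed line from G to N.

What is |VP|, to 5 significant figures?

38.530

Checks: |GP| = 52.80 ✓; |PN| = 51.80 ✓.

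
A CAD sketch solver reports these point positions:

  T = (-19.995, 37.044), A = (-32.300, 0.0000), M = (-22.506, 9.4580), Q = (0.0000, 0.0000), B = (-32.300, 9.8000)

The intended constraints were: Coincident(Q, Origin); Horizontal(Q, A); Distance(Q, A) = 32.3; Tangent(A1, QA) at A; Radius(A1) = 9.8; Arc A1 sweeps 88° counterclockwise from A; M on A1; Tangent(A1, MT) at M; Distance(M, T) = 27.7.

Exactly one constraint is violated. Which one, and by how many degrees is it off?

Tangent(A1, MT) at M — off by 3.20°.

Q = (0.00, 0.00) ✓; Q.y = 0.00, A.y = 0.00 ✓; |QA| = 32.30 ✓; ∠(BA, AQ) = 90.00° ✓; |BA| = 9.800 ✓; bearing(B→M) − bearing(B→A) = 88.00° ✓; |BM| = 9.800 ✓; ∠(BM, MT) = 93.20° ✗; |MT| = 27.70 ✓.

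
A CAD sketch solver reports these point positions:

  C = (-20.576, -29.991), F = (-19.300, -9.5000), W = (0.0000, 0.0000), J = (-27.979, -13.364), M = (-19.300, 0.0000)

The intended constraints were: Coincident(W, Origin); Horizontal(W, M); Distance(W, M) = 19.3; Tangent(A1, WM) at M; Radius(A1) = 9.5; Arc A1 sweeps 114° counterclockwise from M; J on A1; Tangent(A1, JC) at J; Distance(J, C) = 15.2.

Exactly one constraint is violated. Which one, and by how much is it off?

Distance(J, C) = 15.2 — off by 3.00.

W = (0.00, 0.00) ✓; W.y = 0.00, M.y = 0.00 ✓; |WM| = 19.30 ✓; ∠(FM, MW) = 90.00° ✓; |FM| = 9.500 ✓; bearing(F→J) − bearing(F→M) = 114.0° ✓; |FJ| = 9.500 ✓; ∠(FJ, JC) = 90.00° ✓; |JC| = 18.20 ✗.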